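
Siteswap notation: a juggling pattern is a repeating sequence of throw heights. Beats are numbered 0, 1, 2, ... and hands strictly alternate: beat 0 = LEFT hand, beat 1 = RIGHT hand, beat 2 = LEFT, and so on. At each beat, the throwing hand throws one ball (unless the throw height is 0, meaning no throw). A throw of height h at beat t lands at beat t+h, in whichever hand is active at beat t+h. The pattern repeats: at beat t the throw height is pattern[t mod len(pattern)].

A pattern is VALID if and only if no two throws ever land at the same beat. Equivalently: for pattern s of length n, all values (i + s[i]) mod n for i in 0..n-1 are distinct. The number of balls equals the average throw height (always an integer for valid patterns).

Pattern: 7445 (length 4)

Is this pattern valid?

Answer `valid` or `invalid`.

Answer: valid

Derivation:
i=0: (i + s[i]) mod n = (0 + 7) mod 4 = 3
i=1: (i + s[i]) mod n = (1 + 4) mod 4 = 1
i=2: (i + s[i]) mod n = (2 + 4) mod 4 = 2
i=3: (i + s[i]) mod n = (3 + 5) mod 4 = 0
Residues: [3, 1, 2, 0], distinct: True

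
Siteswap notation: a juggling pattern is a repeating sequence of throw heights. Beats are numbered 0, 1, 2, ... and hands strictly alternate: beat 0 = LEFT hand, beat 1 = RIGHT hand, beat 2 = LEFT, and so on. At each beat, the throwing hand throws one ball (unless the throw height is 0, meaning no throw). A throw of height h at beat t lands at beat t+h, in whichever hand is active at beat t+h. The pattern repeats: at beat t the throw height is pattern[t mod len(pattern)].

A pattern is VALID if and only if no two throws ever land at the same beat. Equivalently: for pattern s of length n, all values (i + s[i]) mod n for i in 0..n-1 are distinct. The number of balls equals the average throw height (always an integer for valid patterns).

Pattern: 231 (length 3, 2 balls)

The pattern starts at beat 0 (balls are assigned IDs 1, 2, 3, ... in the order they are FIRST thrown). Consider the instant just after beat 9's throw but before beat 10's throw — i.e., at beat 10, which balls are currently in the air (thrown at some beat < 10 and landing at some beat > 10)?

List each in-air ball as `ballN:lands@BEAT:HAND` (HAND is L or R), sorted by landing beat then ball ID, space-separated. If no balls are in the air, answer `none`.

Beat 0 (L): throw ball1 h=2 -> lands@2:L; in-air after throw: [b1@2:L]
Beat 1 (R): throw ball2 h=3 -> lands@4:L; in-air after throw: [b1@2:L b2@4:L]
Beat 2 (L): throw ball1 h=1 -> lands@3:R; in-air after throw: [b1@3:R b2@4:L]
Beat 3 (R): throw ball1 h=2 -> lands@5:R; in-air after throw: [b2@4:L b1@5:R]
Beat 4 (L): throw ball2 h=3 -> lands@7:R; in-air after throw: [b1@5:R b2@7:R]
Beat 5 (R): throw ball1 h=1 -> lands@6:L; in-air after throw: [b1@6:L b2@7:R]
Beat 6 (L): throw ball1 h=2 -> lands@8:L; in-air after throw: [b2@7:R b1@8:L]
Beat 7 (R): throw ball2 h=3 -> lands@10:L; in-air after throw: [b1@8:L b2@10:L]
Beat 8 (L): throw ball1 h=1 -> lands@9:R; in-air after throw: [b1@9:R b2@10:L]
Beat 9 (R): throw ball1 h=2 -> lands@11:R; in-air after throw: [b2@10:L b1@11:R]
Beat 10 (L): throw ball2 h=3 -> lands@13:R; in-air after throw: [b1@11:R b2@13:R]

Answer: ball1:lands@11:R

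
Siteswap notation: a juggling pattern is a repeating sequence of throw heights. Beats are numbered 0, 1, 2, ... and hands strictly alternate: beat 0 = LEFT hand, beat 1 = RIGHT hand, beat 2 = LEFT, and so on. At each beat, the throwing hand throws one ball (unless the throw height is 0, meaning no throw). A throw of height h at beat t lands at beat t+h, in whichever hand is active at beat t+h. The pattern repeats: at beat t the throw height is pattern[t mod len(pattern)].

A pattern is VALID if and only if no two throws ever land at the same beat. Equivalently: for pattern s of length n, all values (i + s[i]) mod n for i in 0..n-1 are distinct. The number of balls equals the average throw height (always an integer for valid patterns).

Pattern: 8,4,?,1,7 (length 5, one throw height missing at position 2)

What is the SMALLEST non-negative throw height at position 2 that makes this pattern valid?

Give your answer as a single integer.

i=0: (0 + 8) mod 5 = 3
i=1: (1 + 4) mod 5 = 0
i=2: s[i]=? (unknown)
i=3: (3 + 1) mod 5 = 4
i=4: (4 + 7) mod 5 = 1
Known residues: [0, 1, 3, 4]; need a permutation of 0..4, so missing residue r = 2
Need (2 + s) mod 5 = 2; smallest s = (2 - 2) mod 5 = 0

Answer: 0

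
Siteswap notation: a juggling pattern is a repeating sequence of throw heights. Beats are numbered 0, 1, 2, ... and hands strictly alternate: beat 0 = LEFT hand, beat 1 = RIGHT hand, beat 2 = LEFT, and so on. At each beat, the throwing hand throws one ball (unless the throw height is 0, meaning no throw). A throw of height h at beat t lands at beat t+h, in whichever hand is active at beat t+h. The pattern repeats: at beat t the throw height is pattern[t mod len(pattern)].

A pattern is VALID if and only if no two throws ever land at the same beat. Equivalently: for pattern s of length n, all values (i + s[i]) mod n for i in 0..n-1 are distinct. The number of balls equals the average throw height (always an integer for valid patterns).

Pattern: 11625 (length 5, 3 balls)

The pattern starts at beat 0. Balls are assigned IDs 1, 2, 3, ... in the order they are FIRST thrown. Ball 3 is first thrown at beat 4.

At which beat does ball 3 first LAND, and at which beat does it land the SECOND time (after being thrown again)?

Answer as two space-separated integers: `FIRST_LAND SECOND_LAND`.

Answer: 9 14

Derivation:
Beat 0 (L): throw ball1 h=1 -> lands@1:R; in-air after throw: [b1@1:R]
Beat 1 (R): throw ball1 h=1 -> lands@2:L; in-air after throw: [b1@2:L]
Beat 2 (L): throw ball1 h=6 -> lands@8:L; in-air after throw: [b1@8:L]
Beat 3 (R): throw ball2 h=2 -> lands@5:R; in-air after throw: [b2@5:R b1@8:L]
Beat 4 (L): throw ball3 h=5 -> lands@9:R; in-air after throw: [b2@5:R b1@8:L b3@9:R]
Beat 5 (R): throw ball2 h=1 -> lands@6:L; in-air after throw: [b2@6:L b1@8:L b3@9:R]
Beat 6 (L): throw ball2 h=1 -> lands@7:R; in-air after throw: [b2@7:R b1@8:L b3@9:R]
Beat 7 (R): throw ball2 h=6 -> lands@13:R; in-air after throw: [b1@8:L b3@9:R b2@13:R]
Beat 8 (L): throw ball1 h=2 -> lands@10:L; in-air after throw: [b3@9:R b1@10:L b2@13:R]
Beat 9 (R): throw ball3 h=5 -> lands@14:L; in-air after throw: [b1@10:L b2@13:R b3@14:L]
Beat 10 (L): throw ball1 h=1 -> lands@11:R; in-air after throw: [b1@11:R b2@13:R b3@14:L]
Beat 11 (R): throw ball1 h=1 -> lands@12:L; in-air after throw: [b1@12:L b2@13:R b3@14:L]
Ball 3: thrown@4 h=5 -> first land @9; rethrown@9 h=5 -> second land @14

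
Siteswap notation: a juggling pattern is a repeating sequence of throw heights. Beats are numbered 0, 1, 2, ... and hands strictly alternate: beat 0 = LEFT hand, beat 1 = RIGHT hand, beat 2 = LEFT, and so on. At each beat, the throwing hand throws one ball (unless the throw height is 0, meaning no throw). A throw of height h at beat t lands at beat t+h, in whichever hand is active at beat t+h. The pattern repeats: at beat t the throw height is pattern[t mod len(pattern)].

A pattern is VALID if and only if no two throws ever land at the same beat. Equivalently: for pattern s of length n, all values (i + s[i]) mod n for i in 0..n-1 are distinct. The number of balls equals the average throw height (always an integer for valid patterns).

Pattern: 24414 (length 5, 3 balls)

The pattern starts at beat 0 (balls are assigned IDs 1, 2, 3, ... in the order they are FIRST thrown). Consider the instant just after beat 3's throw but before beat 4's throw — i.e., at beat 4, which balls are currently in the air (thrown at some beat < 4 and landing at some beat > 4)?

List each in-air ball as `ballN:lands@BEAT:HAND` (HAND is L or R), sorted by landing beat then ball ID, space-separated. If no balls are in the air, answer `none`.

Beat 0 (L): throw ball1 h=2 -> lands@2:L; in-air after throw: [b1@2:L]
Beat 1 (R): throw ball2 h=4 -> lands@5:R; in-air after throw: [b1@2:L b2@5:R]
Beat 2 (L): throw ball1 h=4 -> lands@6:L; in-air after throw: [b2@5:R b1@6:L]
Beat 3 (R): throw ball3 h=1 -> lands@4:L; in-air after throw: [b3@4:L b2@5:R b1@6:L]
Beat 4 (L): throw ball3 h=4 -> lands@8:L; in-air after throw: [b2@5:R b1@6:L b3@8:L]

Answer: ball2:lands@5:R ball1:lands@6:L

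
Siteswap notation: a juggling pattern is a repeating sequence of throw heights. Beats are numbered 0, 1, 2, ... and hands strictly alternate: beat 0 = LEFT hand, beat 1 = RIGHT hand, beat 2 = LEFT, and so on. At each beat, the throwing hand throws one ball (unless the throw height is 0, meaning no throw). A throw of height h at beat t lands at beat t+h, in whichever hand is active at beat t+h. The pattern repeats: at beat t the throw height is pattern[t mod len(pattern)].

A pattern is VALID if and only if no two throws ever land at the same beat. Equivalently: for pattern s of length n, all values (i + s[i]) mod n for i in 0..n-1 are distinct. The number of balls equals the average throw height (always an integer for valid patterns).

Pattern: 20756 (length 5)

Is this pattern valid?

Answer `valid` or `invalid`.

Answer: valid

Derivation:
i=0: (i + s[i]) mod n = (0 + 2) mod 5 = 2
i=1: (i + s[i]) mod n = (1 + 0) mod 5 = 1
i=2: (i + s[i]) mod n = (2 + 7) mod 5 = 4
i=3: (i + s[i]) mod n = (3 + 5) mod 5 = 3
i=4: (i + s[i]) mod n = (4 + 6) mod 5 = 0
Residues: [2, 1, 4, 3, 0], distinct: True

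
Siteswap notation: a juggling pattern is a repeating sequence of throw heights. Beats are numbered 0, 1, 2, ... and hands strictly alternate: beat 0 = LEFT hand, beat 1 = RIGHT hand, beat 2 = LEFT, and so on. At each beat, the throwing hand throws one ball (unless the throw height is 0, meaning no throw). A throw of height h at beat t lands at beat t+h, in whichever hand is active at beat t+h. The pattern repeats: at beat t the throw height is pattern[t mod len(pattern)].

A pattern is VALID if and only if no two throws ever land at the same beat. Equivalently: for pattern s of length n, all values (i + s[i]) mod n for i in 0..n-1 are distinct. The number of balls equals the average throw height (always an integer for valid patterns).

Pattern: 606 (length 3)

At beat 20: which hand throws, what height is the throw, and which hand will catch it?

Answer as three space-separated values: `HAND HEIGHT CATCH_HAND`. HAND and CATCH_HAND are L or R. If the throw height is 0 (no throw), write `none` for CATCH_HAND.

Answer: L 6 L

Derivation:
Beat 20: 20 mod 2 = 0, so hand = L
Throw height = pattern[20 mod 3] = pattern[2] = 6
Lands at beat 20+6=26, 26 mod 2 = 0, so catch hand = L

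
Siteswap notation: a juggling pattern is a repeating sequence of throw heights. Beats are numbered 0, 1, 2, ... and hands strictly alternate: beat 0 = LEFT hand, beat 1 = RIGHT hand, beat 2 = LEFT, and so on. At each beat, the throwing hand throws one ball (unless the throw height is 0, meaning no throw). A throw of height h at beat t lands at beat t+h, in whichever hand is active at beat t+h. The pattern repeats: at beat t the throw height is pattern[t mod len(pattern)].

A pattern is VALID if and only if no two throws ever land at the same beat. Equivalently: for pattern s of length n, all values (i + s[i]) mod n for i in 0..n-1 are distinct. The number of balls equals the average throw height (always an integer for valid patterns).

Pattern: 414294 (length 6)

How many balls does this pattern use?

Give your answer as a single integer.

Answer: 4

Derivation:
Pattern = [4, 1, 4, 2, 9, 4], length n = 6
  position 0: throw height = 4, running sum = 4
  position 1: throw height = 1, running sum = 5
  position 2: throw height = 4, running sum = 9
  position 3: throw height = 2, running sum = 11
  position 4: throw height = 9, running sum = 20
  position 5: throw height = 4, running sum = 24
Total sum = 24; balls = sum / n = 24 / 6 = 4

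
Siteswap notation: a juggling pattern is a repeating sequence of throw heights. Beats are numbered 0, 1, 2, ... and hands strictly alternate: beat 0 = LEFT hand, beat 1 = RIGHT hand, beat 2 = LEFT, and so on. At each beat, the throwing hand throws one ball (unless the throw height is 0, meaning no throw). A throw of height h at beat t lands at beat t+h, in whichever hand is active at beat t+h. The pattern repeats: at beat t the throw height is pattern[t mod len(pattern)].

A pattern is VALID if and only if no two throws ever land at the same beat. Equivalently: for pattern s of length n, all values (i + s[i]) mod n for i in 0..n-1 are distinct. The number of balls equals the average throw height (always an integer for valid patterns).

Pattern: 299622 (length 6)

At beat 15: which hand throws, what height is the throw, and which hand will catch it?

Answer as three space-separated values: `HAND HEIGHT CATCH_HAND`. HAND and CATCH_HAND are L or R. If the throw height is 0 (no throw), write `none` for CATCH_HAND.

Answer: R 6 R

Derivation:
Beat 15: 15 mod 2 = 1, so hand = R
Throw height = pattern[15 mod 6] = pattern[3] = 6
Lands at beat 15+6=21, 21 mod 2 = 1, so catch hand = R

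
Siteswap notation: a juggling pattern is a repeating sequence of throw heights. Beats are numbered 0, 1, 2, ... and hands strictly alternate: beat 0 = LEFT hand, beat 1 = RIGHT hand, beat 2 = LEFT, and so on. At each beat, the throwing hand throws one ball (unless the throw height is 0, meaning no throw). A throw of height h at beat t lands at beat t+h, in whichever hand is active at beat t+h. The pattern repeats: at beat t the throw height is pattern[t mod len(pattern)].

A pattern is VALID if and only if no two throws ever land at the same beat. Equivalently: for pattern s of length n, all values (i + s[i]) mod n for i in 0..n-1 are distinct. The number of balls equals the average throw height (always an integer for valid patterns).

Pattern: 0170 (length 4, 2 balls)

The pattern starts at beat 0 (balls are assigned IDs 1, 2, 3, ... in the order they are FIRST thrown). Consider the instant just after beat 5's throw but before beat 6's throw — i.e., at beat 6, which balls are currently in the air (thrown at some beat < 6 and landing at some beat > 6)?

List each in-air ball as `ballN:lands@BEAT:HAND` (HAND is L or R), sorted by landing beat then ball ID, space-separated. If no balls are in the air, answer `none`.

Beat 1 (R): throw ball1 h=1 -> lands@2:L; in-air after throw: [b1@2:L]
Beat 2 (L): throw ball1 h=7 -> lands@9:R; in-air after throw: [b1@9:R]
Beat 5 (R): throw ball2 h=1 -> lands@6:L; in-air after throw: [b2@6:L b1@9:R]
Beat 6 (L): throw ball2 h=7 -> lands@13:R; in-air after throw: [b1@9:R b2@13:R]

Answer: ball1:lands@9:R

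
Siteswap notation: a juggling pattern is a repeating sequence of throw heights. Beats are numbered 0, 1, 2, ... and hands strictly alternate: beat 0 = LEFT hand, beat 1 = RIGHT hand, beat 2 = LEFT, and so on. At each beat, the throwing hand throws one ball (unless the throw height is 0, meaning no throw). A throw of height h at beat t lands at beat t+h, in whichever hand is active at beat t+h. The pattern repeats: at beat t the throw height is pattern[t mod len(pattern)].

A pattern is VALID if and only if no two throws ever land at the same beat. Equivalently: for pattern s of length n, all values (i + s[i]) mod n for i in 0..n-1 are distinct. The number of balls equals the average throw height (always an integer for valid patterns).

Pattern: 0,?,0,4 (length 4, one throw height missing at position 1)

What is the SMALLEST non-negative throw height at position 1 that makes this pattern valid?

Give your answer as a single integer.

Answer: 0

Derivation:
i=0: (0 + 0) mod 4 = 0
i=1: s[i]=? (unknown)
i=2: (2 + 0) mod 4 = 2
i=3: (3 + 4) mod 4 = 3
Known residues: [0, 2, 3]; need a permutation of 0..3, so missing residue r = 1
Need (1 + s) mod 4 = 1; smallest s = (1 - 1) mod 4 = 0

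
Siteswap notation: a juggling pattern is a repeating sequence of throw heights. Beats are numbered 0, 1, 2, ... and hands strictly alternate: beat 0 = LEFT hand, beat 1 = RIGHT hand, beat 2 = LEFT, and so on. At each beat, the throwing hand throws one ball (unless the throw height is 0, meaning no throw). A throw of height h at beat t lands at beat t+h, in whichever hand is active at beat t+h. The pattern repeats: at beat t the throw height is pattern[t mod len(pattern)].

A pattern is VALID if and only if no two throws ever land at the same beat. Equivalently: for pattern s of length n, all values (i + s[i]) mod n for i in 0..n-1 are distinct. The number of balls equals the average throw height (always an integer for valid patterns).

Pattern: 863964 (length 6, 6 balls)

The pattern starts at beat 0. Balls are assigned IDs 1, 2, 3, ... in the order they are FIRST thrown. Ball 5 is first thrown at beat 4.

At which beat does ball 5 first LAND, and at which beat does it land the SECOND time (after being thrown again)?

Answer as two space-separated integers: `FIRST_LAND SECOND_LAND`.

Answer: 10 16

Derivation:
Beat 0 (L): throw ball1 h=8 -> lands@8:L; in-air after throw: [b1@8:L]
Beat 1 (R): throw ball2 h=6 -> lands@7:R; in-air after throw: [b2@7:R b1@8:L]
Beat 2 (L): throw ball3 h=3 -> lands@5:R; in-air after throw: [b3@5:R b2@7:R b1@8:L]
Beat 3 (R): throw ball4 h=9 -> lands@12:L; in-air after throw: [b3@5:R b2@7:R b1@8:L b4@12:L]
Beat 4 (L): throw ball5 h=6 -> lands@10:L; in-air after throw: [b3@5:R b2@7:R b1@8:L b5@10:L b4@12:L]
Beat 5 (R): throw ball3 h=4 -> lands@9:R; in-air after throw: [b2@7:R b1@8:L b3@9:R b5@10:L b4@12:L]
Beat 6 (L): throw ball6 h=8 -> lands@14:L; in-air after throw: [b2@7:R b1@8:L b3@9:R b5@10:L b4@12:L b6@14:L]
Beat 7 (R): throw ball2 h=6 -> lands@13:R; in-air after throw: [b1@8:L b3@9:R b5@10:L b4@12:L b2@13:R b6@14:L]
Beat 8 (L): throw ball1 h=3 -> lands@11:R; in-air after throw: [b3@9:R b5@10:L b1@11:R b4@12:L b2@13:R b6@14:L]
Beat 9 (R): throw ball3 h=9 -> lands@18:L; in-air after throw: [b5@10:L b1@11:R b4@12:L b2@13:R b6@14:L b3@18:L]
Beat 10 (L): throw ball5 h=6 -> lands@16:L; in-air after throw: [b1@11:R b4@12:L b2@13:R b6@14:L b5@16:L b3@18:L]
Beat 11 (R): throw ball1 h=4 -> lands@15:R; in-air after throw: [b4@12:L b2@13:R b6@14:L b1@15:R b5@16:L b3@18:L]
Beat 12 (L): throw ball4 h=8 -> lands@20:L; in-air after throw: [b2@13:R b6@14:L b1@15:R b5@16:L b3@18:L b4@20:L]
Beat 13 (R): throw ball2 h=6 -> lands@19:R; in-air after throw: [b6@14:L b1@15:R b5@16:L b3@18:L b2@19:R b4@20:L]
Beat 14 (L): throw ball6 h=3 -> lands@17:R; in-air after throw: [b1@15:R b5@16:L b6@17:R b3@18:L b2@19:R b4@20:L]
Beat 15 (R): throw ball1 h=9 -> lands@24:L; in-air after throw: [b5@16:L b6@17:R b3@18:L b2@19:R b4@20:L b1@24:L]
Beat 16 (L): throw ball5 h=6 -> lands@22:L; in-air after throw: [b6@17:R b3@18:L b2@19:R b4@20:L b5@22:L b1@24:L]
Ball 5: thrown@4 h=6 -> first land @10; rethrown@10 h=6 -> second land @16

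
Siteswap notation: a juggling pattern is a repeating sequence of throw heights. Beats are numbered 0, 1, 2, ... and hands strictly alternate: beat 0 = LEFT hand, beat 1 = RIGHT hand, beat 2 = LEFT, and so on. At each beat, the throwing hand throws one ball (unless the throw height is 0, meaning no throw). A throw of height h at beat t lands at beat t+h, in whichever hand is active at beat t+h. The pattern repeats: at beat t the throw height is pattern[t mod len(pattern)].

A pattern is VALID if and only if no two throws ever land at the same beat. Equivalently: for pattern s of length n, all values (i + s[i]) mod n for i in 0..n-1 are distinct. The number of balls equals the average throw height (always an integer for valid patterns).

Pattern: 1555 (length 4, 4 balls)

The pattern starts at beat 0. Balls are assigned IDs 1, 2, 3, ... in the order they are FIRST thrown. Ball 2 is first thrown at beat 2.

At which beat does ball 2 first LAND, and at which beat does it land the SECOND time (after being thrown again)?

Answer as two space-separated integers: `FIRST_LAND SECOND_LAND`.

Answer: 7 12

Derivation:
Beat 0 (L): throw ball1 h=1 -> lands@1:R; in-air after throw: [b1@1:R]
Beat 1 (R): throw ball1 h=5 -> lands@6:L; in-air after throw: [b1@6:L]
Beat 2 (L): throw ball2 h=5 -> lands@7:R; in-air after throw: [b1@6:L b2@7:R]
Beat 3 (R): throw ball3 h=5 -> lands@8:L; in-air after throw: [b1@6:L b2@7:R b3@8:L]
Beat 4 (L): throw ball4 h=1 -> lands@5:R; in-air after throw: [b4@5:R b1@6:L b2@7:R b3@8:L]
Beat 5 (R): throw ball4 h=5 -> lands@10:L; in-air after throw: [b1@6:L b2@7:R b3@8:L b4@10:L]
Beat 6 (L): throw ball1 h=5 -> lands@11:R; in-air after throw: [b2@7:R b3@8:L b4@10:L b1@11:R]
Beat 7 (R): throw ball2 h=5 -> lands@12:L; in-air after throw: [b3@8:L b4@10:L b1@11:R b2@12:L]
Beat 8 (L): throw ball3 h=1 -> lands@9:R; in-air after throw: [b3@9:R b4@10:L b1@11:R b2@12:L]
Beat 9 (R): throw ball3 h=5 -> lands@14:L; in-air after throw: [b4@10:L b1@11:R b2@12:L b3@14:L]
Beat 10 (L): throw ball4 h=5 -> lands@15:R; in-air after throw: [b1@11:R b2@12:L b3@14:L b4@15:R]
Beat 11 (R): throw ball1 h=5 -> lands@16:L; in-air after throw: [b2@12:L b3@14:L b4@15:R b1@16:L]
Beat 12 (L): throw ball2 h=1 -> lands@13:R; in-air after throw: [b2@13:R b3@14:L b4@15:R b1@16:L]
Ball 2: thrown@2 h=5 -> first land @7; rethrown@7 h=5 -> second land @12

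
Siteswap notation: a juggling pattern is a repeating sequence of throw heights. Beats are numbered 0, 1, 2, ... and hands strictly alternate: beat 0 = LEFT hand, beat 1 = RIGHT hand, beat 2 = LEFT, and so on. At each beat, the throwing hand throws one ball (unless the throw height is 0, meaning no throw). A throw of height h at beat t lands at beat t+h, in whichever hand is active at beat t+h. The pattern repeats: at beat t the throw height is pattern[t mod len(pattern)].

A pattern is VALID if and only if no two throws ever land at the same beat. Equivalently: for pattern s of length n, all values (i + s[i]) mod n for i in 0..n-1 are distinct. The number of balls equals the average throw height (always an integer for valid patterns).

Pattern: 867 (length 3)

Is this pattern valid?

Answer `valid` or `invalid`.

Answer: valid

Derivation:
i=0: (i + s[i]) mod n = (0 + 8) mod 3 = 2
i=1: (i + s[i]) mod n = (1 + 6) mod 3 = 1
i=2: (i + s[i]) mod n = (2 + 7) mod 3 = 0
Residues: [2, 1, 0], distinct: True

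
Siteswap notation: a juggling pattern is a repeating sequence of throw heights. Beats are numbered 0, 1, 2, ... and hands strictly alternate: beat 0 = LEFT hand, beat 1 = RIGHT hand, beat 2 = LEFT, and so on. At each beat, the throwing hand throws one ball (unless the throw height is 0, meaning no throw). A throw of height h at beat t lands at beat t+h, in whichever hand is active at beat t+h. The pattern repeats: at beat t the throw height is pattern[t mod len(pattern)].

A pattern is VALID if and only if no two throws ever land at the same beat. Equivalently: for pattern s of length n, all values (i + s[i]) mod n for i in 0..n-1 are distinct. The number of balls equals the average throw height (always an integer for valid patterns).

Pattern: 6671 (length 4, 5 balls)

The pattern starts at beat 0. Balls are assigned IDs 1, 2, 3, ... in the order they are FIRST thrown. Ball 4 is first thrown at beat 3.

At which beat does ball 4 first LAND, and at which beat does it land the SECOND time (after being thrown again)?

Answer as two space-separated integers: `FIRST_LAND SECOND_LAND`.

Answer: 4 10

Derivation:
Beat 0 (L): throw ball1 h=6 -> lands@6:L; in-air after throw: [b1@6:L]
Beat 1 (R): throw ball2 h=6 -> lands@7:R; in-air after throw: [b1@6:L b2@7:R]
Beat 2 (L): throw ball3 h=7 -> lands@9:R; in-air after throw: [b1@6:L b2@7:R b3@9:R]
Beat 3 (R): throw ball4 h=1 -> lands@4:L; in-air after throw: [b4@4:L b1@6:L b2@7:R b3@9:R]
Beat 4 (L): throw ball4 h=6 -> lands@10:L; in-air after throw: [b1@6:L b2@7:R b3@9:R b4@10:L]
Beat 5 (R): throw ball5 h=6 -> lands@11:R; in-air after throw: [b1@6:L b2@7:R b3@9:R b4@10:L b5@11:R]
Beat 6 (L): throw ball1 h=7 -> lands@13:R; in-air after throw: [b2@7:R b3@9:R b4@10:L b5@11:R b1@13:R]
Beat 7 (R): throw ball2 h=1 -> lands@8:L; in-air after throw: [b2@8:L b3@9:R b4@10:L b5@11:R b1@13:R]
Beat 8 (L): throw ball2 h=6 -> lands@14:L; in-air after throw: [b3@9:R b4@10:L b5@11:R b1@13:R b2@14:L]
Beat 9 (R): throw ball3 h=6 -> lands@15:R; in-air after throw: [b4@10:L b5@11:R b1@13:R b2@14:L b3@15:R]
Beat 10 (L): throw ball4 h=7 -> lands@17:R; in-air after throw: [b5@11:R b1@13:R b2@14:L b3@15:R b4@17:R]
Ball 4: thrown@3 h=1 -> first land @4; rethrown@4 h=6 -> second land @10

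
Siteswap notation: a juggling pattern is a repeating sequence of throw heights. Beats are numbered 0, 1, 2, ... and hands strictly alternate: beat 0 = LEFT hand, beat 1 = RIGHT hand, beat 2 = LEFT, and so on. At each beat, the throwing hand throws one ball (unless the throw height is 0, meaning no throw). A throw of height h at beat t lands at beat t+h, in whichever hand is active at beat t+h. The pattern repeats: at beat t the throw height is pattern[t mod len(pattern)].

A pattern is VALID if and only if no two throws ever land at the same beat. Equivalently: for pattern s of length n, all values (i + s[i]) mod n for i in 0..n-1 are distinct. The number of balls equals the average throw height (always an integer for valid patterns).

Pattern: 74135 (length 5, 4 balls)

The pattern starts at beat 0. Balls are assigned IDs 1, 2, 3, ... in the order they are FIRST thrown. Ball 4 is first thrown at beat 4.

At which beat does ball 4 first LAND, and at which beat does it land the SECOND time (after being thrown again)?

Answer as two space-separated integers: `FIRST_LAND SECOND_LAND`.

Answer: 9 14

Derivation:
Beat 0 (L): throw ball1 h=7 -> lands@7:R; in-air after throw: [b1@7:R]
Beat 1 (R): throw ball2 h=4 -> lands@5:R; in-air after throw: [b2@5:R b1@7:R]
Beat 2 (L): throw ball3 h=1 -> lands@3:R; in-air after throw: [b3@3:R b2@5:R b1@7:R]
Beat 3 (R): throw ball3 h=3 -> lands@6:L; in-air after throw: [b2@5:R b3@6:L b1@7:R]
Beat 4 (L): throw ball4 h=5 -> lands@9:R; in-air after throw: [b2@5:R b3@6:L b1@7:R b4@9:R]
Beat 5 (R): throw ball2 h=7 -> lands@12:L; in-air after throw: [b3@6:L b1@7:R b4@9:R b2@12:L]
Beat 6 (L): throw ball3 h=4 -> lands@10:L; in-air after throw: [b1@7:R b4@9:R b3@10:L b2@12:L]
Beat 7 (R): throw ball1 h=1 -> lands@8:L; in-air after throw: [b1@8:L b4@9:R b3@10:L b2@12:L]
Beat 8 (L): throw ball1 h=3 -> lands@11:R; in-air after throw: [b4@9:R b3@10:L b1@11:R b2@12:L]
Beat 9 (R): throw ball4 h=5 -> lands@14:L; in-air after throw: [b3@10:L b1@11:R b2@12:L b4@14:L]
Beat 10 (L): throw ball3 h=7 -> lands@17:R; in-air after throw: [b1@11:R b2@12:L b4@14:L b3@17:R]
Beat 11 (R): throw ball1 h=4 -> lands@15:R; in-air after throw: [b2@12:L b4@14:L b1@15:R b3@17:R]
Beat 12 (L): throw ball2 h=1 -> lands@13:R; in-air after throw: [b2@13:R b4@14:L b1@15:R b3@17:R]
Beat 13 (R): throw ball2 h=3 -> lands@16:L; in-air after throw: [b4@14:L b1@15:R b2@16:L b3@17:R]
Beat 14 (L): throw ball4 h=5 -> lands@19:R; in-air after throw: [b1@15:R b2@16:L b3@17:R b4@19:R]
Ball 4: thrown@4 h=5 -> first land @9; rethrown@9 h=5 -> second land @14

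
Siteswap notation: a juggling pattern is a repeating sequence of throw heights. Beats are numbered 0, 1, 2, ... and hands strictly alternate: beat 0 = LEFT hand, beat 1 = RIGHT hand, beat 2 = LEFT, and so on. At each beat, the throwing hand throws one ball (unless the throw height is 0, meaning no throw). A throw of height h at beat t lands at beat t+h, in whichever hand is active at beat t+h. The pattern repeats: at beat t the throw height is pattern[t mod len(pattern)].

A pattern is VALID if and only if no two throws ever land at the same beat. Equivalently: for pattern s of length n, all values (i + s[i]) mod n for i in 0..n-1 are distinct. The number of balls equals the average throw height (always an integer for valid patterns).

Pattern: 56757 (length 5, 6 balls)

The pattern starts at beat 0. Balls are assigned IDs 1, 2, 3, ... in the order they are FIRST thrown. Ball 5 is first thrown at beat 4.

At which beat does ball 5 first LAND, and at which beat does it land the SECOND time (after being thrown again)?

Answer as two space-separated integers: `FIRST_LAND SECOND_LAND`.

Beat 0 (L): throw ball1 h=5 -> lands@5:R; in-air after throw: [b1@5:R]
Beat 1 (R): throw ball2 h=6 -> lands@7:R; in-air after throw: [b1@5:R b2@7:R]
Beat 2 (L): throw ball3 h=7 -> lands@9:R; in-air after throw: [b1@5:R b2@7:R b3@9:R]
Beat 3 (R): throw ball4 h=5 -> lands@8:L; in-air after throw: [b1@5:R b2@7:R b4@8:L b3@9:R]
Beat 4 (L): throw ball5 h=7 -> lands@11:R; in-air after throw: [b1@5:R b2@7:R b4@8:L b3@9:R b5@11:R]
Beat 5 (R): throw ball1 h=5 -> lands@10:L; in-air after throw: [b2@7:R b4@8:L b3@9:R b1@10:L b5@11:R]
Beat 6 (L): throw ball6 h=6 -> lands@12:L; in-air after throw: [b2@7:R b4@8:L b3@9:R b1@10:L b5@11:R b6@12:L]
Beat 7 (R): throw ball2 h=7 -> lands@14:L; in-air after throw: [b4@8:L b3@9:R b1@10:L b5@11:R b6@12:L b2@14:L]
Beat 8 (L): throw ball4 h=5 -> lands@13:R; in-air after throw: [b3@9:R b1@10:L b5@11:R b6@12:L b4@13:R b2@14:L]
Beat 9 (R): throw ball3 h=7 -> lands@16:L; in-air after throw: [b1@10:L b5@11:R b6@12:L b4@13:R b2@14:L b3@16:L]
Beat 10 (L): throw ball1 h=5 -> lands@15:R; in-air after throw: [b5@11:R b6@12:L b4@13:R b2@14:L b1@15:R b3@16:L]
Beat 11 (R): throw ball5 h=6 -> lands@17:R; in-air after throw: [b6@12:L b4@13:R b2@14:L b1@15:R b3@16:L b5@17:R]
Beat 12 (L): throw ball6 h=7 -> lands@19:R; in-air after throw: [b4@13:R b2@14:L b1@15:R b3@16:L b5@17:R b6@19:R]
Beat 13 (R): throw ball4 h=5 -> lands@18:L; in-air after throw: [b2@14:L b1@15:R b3@16:L b5@17:R b4@18:L b6@19:R]
Beat 14 (L): throw ball2 h=7 -> lands@21:R; in-air after throw: [b1@15:R b3@16:L b5@17:R b4@18:L b6@19:R b2@21:R]
Beat 15 (R): throw ball1 h=5 -> lands@20:L; in-air after throw: [b3@16:L b5@17:R b4@18:L b6@19:R b1@20:L b2@21:R]
Beat 16 (L): throw ball3 h=6 -> lands@22:L; in-air after throw: [b5@17:R b4@18:L b6@19:R b1@20:L b2@21:R b3@22:L]
Beat 17 (R): throw ball5 h=7 -> lands@24:L; in-air after throw: [b4@18:L b6@19:R b1@20:L b2@21:R b3@22:L b5@24:L]
Ball 5: thrown@4 h=7 -> first land @11; rethrown@11 h=6 -> second land @17

Answer: 11 17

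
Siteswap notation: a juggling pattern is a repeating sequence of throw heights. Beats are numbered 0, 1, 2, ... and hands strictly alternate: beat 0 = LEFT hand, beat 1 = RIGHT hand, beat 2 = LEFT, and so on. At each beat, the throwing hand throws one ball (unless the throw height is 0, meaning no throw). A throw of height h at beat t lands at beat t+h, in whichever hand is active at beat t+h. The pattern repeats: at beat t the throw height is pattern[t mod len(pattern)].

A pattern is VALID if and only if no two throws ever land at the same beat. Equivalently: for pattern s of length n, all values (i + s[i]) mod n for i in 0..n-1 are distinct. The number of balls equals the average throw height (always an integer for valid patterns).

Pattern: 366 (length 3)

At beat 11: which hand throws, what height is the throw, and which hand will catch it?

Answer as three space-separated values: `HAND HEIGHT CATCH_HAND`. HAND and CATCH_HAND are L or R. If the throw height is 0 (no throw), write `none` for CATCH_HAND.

Answer: R 6 R

Derivation:
Beat 11: 11 mod 2 = 1, so hand = R
Throw height = pattern[11 mod 3] = pattern[2] = 6
Lands at beat 11+6=17, 17 mod 2 = 1, so catch hand = R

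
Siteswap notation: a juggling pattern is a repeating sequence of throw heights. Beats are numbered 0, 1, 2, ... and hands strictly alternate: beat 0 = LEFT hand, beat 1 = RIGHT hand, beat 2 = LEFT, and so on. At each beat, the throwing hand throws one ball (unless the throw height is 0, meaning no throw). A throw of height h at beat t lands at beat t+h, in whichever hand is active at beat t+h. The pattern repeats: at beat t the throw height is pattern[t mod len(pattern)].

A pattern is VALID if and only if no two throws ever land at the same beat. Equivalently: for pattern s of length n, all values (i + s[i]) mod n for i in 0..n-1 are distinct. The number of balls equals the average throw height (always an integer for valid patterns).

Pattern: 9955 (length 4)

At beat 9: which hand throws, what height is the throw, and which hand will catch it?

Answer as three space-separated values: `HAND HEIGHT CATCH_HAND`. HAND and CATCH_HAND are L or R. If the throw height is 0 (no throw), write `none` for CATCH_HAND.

Answer: R 9 L

Derivation:
Beat 9: 9 mod 2 = 1, so hand = R
Throw height = pattern[9 mod 4] = pattern[1] = 9
Lands at beat 9+9=18, 18 mod 2 = 0, so catch hand = L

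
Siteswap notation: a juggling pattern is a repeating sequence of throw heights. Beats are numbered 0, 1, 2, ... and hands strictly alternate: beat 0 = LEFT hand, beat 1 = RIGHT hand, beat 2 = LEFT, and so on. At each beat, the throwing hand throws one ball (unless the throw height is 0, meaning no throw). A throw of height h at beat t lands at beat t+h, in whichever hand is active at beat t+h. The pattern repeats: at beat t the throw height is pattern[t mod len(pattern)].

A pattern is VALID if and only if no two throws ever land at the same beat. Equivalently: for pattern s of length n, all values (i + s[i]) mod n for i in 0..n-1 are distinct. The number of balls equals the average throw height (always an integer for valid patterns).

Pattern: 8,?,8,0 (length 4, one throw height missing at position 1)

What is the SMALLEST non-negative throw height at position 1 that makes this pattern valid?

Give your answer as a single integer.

i=0: (0 + 8) mod 4 = 0
i=1: s[i]=? (unknown)
i=2: (2 + 8) mod 4 = 2
i=3: (3 + 0) mod 4 = 3
Known residues: [0, 2, 3]; need a permutation of 0..3, so missing residue r = 1
Need (1 + s) mod 4 = 1; smallest s = (1 - 1) mod 4 = 0

Answer: 0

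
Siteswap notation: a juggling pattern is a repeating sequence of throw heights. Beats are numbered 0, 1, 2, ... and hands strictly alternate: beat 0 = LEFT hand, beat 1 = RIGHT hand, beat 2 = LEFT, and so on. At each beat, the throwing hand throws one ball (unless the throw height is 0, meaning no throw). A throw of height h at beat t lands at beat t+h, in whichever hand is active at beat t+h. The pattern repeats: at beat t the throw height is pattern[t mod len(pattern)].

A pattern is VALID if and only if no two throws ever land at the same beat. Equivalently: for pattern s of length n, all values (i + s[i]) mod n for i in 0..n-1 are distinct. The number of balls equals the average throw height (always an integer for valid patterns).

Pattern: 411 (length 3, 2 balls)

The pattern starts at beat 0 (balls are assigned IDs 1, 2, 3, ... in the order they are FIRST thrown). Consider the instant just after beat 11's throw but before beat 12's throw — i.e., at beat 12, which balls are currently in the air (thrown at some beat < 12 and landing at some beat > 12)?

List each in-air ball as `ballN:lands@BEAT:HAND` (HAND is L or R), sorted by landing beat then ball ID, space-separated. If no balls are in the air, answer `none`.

Answer: ball2:lands@13:R

Derivation:
Beat 0 (L): throw ball1 h=4 -> lands@4:L; in-air after throw: [b1@4:L]
Beat 1 (R): throw ball2 h=1 -> lands@2:L; in-air after throw: [b2@2:L b1@4:L]
Beat 2 (L): throw ball2 h=1 -> lands@3:R; in-air after throw: [b2@3:R b1@4:L]
Beat 3 (R): throw ball2 h=4 -> lands@7:R; in-air after throw: [b1@4:L b2@7:R]
Beat 4 (L): throw ball1 h=1 -> lands@5:R; in-air after throw: [b1@5:R b2@7:R]
Beat 5 (R): throw ball1 h=1 -> lands@6:L; in-air after throw: [b1@6:L b2@7:R]
Beat 6 (L): throw ball1 h=4 -> lands@10:L; in-air after throw: [b2@7:R b1@10:L]
Beat 7 (R): throw ball2 h=1 -> lands@8:L; in-air after throw: [b2@8:L b1@10:L]
Beat 8 (L): throw ball2 h=1 -> lands@9:R; in-air after throw: [b2@9:R b1@10:L]
Beat 9 (R): throw ball2 h=4 -> lands@13:R; in-air after throw: [b1@10:L b2@13:R]
Beat 10 (L): throw ball1 h=1 -> lands@11:R; in-air after throw: [b1@11:R b2@13:R]
Beat 11 (R): throw ball1 h=1 -> lands@12:L; in-air after throw: [b1@12:L b2@13:R]
Beat 12 (L): throw ball1 h=4 -> lands@16:L; in-air after throw: [b2@13:R b1@16:L]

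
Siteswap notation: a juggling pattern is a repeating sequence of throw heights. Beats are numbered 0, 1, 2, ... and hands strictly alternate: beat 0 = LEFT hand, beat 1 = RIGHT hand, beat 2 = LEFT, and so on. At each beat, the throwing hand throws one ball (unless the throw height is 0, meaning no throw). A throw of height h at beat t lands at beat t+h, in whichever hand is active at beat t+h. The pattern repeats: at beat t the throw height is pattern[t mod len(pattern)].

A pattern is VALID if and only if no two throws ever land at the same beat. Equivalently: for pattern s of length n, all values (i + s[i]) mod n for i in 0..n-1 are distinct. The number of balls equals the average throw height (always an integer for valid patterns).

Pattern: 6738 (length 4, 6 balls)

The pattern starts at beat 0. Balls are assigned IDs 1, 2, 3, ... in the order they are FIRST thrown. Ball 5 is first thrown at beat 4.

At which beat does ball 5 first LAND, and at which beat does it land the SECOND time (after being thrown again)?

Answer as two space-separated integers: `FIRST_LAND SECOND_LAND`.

Beat 0 (L): throw ball1 h=6 -> lands@6:L; in-air after throw: [b1@6:L]
Beat 1 (R): throw ball2 h=7 -> lands@8:L; in-air after throw: [b1@6:L b2@8:L]
Beat 2 (L): throw ball3 h=3 -> lands@5:R; in-air after throw: [b3@5:R b1@6:L b2@8:L]
Beat 3 (R): throw ball4 h=8 -> lands@11:R; in-air after throw: [b3@5:R b1@6:L b2@8:L b4@11:R]
Beat 4 (L): throw ball5 h=6 -> lands@10:L; in-air after throw: [b3@5:R b1@6:L b2@8:L b5@10:L b4@11:R]
Beat 5 (R): throw ball3 h=7 -> lands@12:L; in-air after throw: [b1@6:L b2@8:L b5@10:L b4@11:R b3@12:L]
Beat 6 (L): throw ball1 h=3 -> lands@9:R; in-air after throw: [b2@8:L b1@9:R b5@10:L b4@11:R b3@12:L]
Beat 7 (R): throw ball6 h=8 -> lands@15:R; in-air after throw: [b2@8:L b1@9:R b5@10:L b4@11:R b3@12:L b6@15:R]
Beat 8 (L): throw ball2 h=6 -> lands@14:L; in-air after throw: [b1@9:R b5@10:L b4@11:R b3@12:L b2@14:L b6@15:R]
Beat 9 (R): throw ball1 h=7 -> lands@16:L; in-air after throw: [b5@10:L b4@11:R b3@12:L b2@14:L b6@15:R b1@16:L]
Beat 10 (L): throw ball5 h=3 -> lands@13:R; in-air after throw: [b4@11:R b3@12:L b5@13:R b2@14:L b6@15:R b1@16:L]
Beat 11 (R): throw ball4 h=8 -> lands@19:R; in-air after throw: [b3@12:L b5@13:R b2@14:L b6@15:R b1@16:L b4@19:R]
Beat 12 (L): throw ball3 h=6 -> lands@18:L; in-air after throw: [b5@13:R b2@14:L b6@15:R b1@16:L b3@18:L b4@19:R]
Beat 13 (R): throw ball5 h=7 -> lands@20:L; in-air after throw: [b2@14:L b6@15:R b1@16:L b3@18:L b4@19:R b5@20:L]
Ball 5: thrown@4 h=6 -> first land @10; rethrown@10 h=3 -> second land @13

Answer: 10 13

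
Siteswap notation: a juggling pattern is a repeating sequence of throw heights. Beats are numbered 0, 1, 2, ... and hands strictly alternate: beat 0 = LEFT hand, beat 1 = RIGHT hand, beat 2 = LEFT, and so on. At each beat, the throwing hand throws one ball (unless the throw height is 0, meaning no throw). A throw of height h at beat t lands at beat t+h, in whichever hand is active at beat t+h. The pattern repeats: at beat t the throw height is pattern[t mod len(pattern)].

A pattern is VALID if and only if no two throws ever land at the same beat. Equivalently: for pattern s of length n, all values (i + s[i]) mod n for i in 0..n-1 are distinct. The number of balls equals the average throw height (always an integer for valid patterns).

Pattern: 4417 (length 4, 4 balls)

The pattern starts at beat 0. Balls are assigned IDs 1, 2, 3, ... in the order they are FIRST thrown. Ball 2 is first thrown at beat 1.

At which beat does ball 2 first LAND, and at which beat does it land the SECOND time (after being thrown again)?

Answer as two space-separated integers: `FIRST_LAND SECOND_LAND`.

Answer: 5 9

Derivation:
Beat 0 (L): throw ball1 h=4 -> lands@4:L; in-air after throw: [b1@4:L]
Beat 1 (R): throw ball2 h=4 -> lands@5:R; in-air after throw: [b1@4:L b2@5:R]
Beat 2 (L): throw ball3 h=1 -> lands@3:R; in-air after throw: [b3@3:R b1@4:L b2@5:R]
Beat 3 (R): throw ball3 h=7 -> lands@10:L; in-air after throw: [b1@4:L b2@5:R b3@10:L]
Beat 4 (L): throw ball1 h=4 -> lands@8:L; in-air after throw: [b2@5:R b1@8:L b3@10:L]
Beat 5 (R): throw ball2 h=4 -> lands@9:R; in-air after throw: [b1@8:L b2@9:R b3@10:L]
Beat 6 (L): throw ball4 h=1 -> lands@7:R; in-air after throw: [b4@7:R b1@8:L b2@9:R b3@10:L]
Beat 7 (R): throw ball4 h=7 -> lands@14:L; in-air after throw: [b1@8:L b2@9:R b3@10:L b4@14:L]
Beat 8 (L): throw ball1 h=4 -> lands@12:L; in-air after throw: [b2@9:R b3@10:L b1@12:L b4@14:L]
Beat 9 (R): throw ball2 h=4 -> lands@13:R; in-air after throw: [b3@10:L b1@12:L b2@13:R b4@14:L]
Ball 2: thrown@1 h=4 -> first land @5; rethrown@5 h=4 -> second land @9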